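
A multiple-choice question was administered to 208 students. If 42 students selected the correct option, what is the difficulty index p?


Item difficulty p = number correct / total examinees
p = 42 / 208
p = 0.2019

0.2019


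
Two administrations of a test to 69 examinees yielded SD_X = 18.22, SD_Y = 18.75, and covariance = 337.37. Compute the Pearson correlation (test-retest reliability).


r = cov(X,Y) / (SD_X * SD_Y)
r = 337.37 / (18.22 * 18.75)
r = 337.37 / 341.625
r = 0.9875

0.9875


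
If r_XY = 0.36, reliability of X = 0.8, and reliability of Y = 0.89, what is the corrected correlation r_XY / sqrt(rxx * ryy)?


r_corrected = rxy / sqrt(rxx * ryy)
= 0.36 / sqrt(0.8 * 0.89)
= 0.36 / sqrt(0.712)
= 0.36 / 0.843801
r_corrected = 0.4266

0.4266


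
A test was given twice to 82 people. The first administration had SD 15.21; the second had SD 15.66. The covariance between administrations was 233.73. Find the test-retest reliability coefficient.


r = cov(X,Y) / (SD_X * SD_Y)
r = 233.73 / (15.21 * 15.66)
r = 233.73 / 238.1886
r = 0.9813

0.9813


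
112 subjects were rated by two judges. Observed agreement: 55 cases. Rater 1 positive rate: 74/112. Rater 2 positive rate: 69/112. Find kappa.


P_o = 55/112 = 0.491071
P_e = (74*69 + 38*43) / 12544 = 0.537309
kappa = (P_o - P_e) / (1 - P_e)
kappa = (0.491071 - 0.537309) / (1 - 0.537309)
kappa = -0.0999

-0.0999


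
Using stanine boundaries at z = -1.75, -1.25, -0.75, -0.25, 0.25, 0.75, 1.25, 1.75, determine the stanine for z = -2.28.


Stanine boundaries: [-1.75, -1.25, -0.75, -0.25, 0.25, 0.75, 1.25, 1.75]
z = -2.28
Check each boundary:
  z < -1.75
  z < -1.25
  z < -0.75
  z < -0.25
  z < 0.25
  z < 0.75
  z < 1.25
  z < 1.75
Highest qualifying boundary gives stanine = 1

1


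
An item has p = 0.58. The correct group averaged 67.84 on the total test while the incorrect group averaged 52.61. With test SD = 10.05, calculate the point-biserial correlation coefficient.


q = 1 - p = 0.42
rpb = ((M1 - M0) / SD) * sqrt(p * q)
rpb = ((67.84 - 52.61) / 10.05) * sqrt(0.58 * 0.42)
rpb = 0.7479

0.7479


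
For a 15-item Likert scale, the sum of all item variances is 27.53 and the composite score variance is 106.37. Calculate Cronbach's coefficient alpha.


alpha = (k/(k-1)) * (1 - sum(si^2)/s_total^2)
= (15/14) * (1 - 27.53/106.37)
alpha = 0.7941

0.7941


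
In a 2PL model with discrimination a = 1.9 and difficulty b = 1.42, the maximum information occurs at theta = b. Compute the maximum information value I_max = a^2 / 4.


For 2PL, max info at theta = b = 1.42
I_max = a^2 / 4 = 1.9^2 / 4
= 3.61 / 4
I_max = 0.9025

0.9025


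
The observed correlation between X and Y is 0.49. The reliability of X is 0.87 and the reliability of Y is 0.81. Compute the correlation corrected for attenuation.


r_corrected = rxy / sqrt(rxx * ryy)
= 0.49 / sqrt(0.87 * 0.81)
= 0.49 / sqrt(0.7047)
= 0.49 / 0.839464
r_corrected = 0.5837

0.5837


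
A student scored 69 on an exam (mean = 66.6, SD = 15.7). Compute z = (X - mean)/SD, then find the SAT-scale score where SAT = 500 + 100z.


z = (X - mean) / SD = (69 - 66.6) / 15.7
z = 2.4 / 15.7
z = 0.1529
SAT-scale = SAT = 500 + 100z
Carry z at full precision (z = 2.4 / 15.7) into the conversion:
SAT-scale = 500 + 100 * (2.4 / 15.7) = 500 + 240 / 15.7
SAT-scale = 500 + 15.2866
SAT-scale = 515.2866

515.2866


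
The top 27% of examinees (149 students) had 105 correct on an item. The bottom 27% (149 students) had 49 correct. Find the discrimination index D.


p_upper = 105/149 = 0.7047
p_lower = 49/149 = 0.3289
D = 0.7047 - 0.3289 = 0.3758

0.3758


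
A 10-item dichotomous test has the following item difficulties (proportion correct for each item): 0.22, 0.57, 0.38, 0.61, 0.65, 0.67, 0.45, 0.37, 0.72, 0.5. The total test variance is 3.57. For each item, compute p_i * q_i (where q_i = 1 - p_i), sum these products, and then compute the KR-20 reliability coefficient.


For each item, compute p_i * q_i:
  Item 1: 0.22 * 0.78 = 0.1716
  Item 2: 0.57 * 0.43 = 0.2451
  Item 3: 0.38 * 0.62 = 0.2356
  Item 4: 0.61 * 0.39 = 0.2379
  Item 5: 0.65 * 0.35 = 0.2275
  Item 6: 0.67 * 0.33 = 0.2211
  Item 7: 0.45 * 0.55 = 0.2475
  Item 8: 0.37 * 0.63 = 0.2331
  Item 9: 0.72 * 0.28 = 0.2016
  Item 10: 0.5 * 0.5 = 0.25
Sum(p_i * q_i) = 0.1716 + 0.2451 + 0.2356 + 0.2379 + 0.2275 + 0.2211 + 0.2475 + 0.2331 + 0.2016 + 0.25 = 2.271
KR-20 = (k/(k-1)) * (1 - Sum(p_i*q_i) / Var_total)
= (10/9) * (1 - 2.271/3.57)
= 1.1111 * 0.3639
KR-20 = 0.4043

0.4043


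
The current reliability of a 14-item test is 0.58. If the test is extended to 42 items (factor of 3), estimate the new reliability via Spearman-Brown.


r_new = (n * rxx) / (1 + (n-1) * rxx)
r_new = (3 * 0.58) / (1 + 2 * 0.58)
r_new = 1.74 / 2.16
r_new = 0.8056

0.8056


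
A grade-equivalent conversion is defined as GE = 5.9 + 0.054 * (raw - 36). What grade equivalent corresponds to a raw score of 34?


raw - median = 34 - 36 = -2
slope * diff = 0.054 * -2 = -0.108
GE = 5.9 + -0.108
GE = 5.792

5.792


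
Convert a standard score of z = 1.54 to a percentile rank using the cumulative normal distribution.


CDF(z) = 0.5 * (1 + erf(z/sqrt(2)))
erf(1.0889) = 0.8764
CDF = 0.9382
Percentile rank = 0.9382 * 100 = 93.82

93.82


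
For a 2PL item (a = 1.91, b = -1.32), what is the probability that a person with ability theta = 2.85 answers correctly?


a*(theta - b) = 1.91 * (2.85 - -1.32) = 7.9647
exp(-7.9647) = 0.0003
P = 1 / (1 + 0.0003)
P = 0.9997

0.9997


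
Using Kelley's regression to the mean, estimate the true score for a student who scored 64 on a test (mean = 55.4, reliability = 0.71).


T_est = rxx * X + (1 - rxx) * mean
T_est = 0.71 * 64 + 0.29 * 55.4
T_est = 45.44 + 16.066
T_est = 61.506

61.506


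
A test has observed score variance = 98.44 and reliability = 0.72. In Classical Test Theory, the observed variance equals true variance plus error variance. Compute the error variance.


var_true = rxx * var_obs = 0.72 * 98.44 = 70.8768
var_error = var_obs - var_true
var_error = 98.44 - 70.8768
var_error = 27.5632

27.5632


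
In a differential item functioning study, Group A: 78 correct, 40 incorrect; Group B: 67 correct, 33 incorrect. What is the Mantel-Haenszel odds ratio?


Odds_A = 78/40 = 1.95
Odds_B = 67/33 = 2.0303
OR = Odds_A / Odds_B = 1.95 / 2.0303
Exactly, OR = (78 * 33) / (40 * 67) = 2574 / 2680
OR = 0.9604

0.9604


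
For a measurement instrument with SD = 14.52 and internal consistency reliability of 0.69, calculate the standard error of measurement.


SEM = SD * sqrt(1 - rxx)
SEM = 14.52 * sqrt(1 - 0.69)
SEM = 14.52 * sqrt(0.31) = 14.52 * 0.556776
SEM = 8.0844

8.0844


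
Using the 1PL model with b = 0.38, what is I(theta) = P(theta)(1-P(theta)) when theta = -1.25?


P = 1/(1+exp(-(-1.25-0.38))) = 0.1638
I = P*(1-P) = 0.1638 * 0.8362
I = 0.137

0.137


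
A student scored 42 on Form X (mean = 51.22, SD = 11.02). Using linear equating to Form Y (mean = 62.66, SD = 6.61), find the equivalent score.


slope = SD_Y / SD_X = 6.61 / 11.02 ~ 0.5998
intercept = mean_Y - slope * mean_X = 62.66 - (6.61 / 11.02) * 51.22 ~ 31.9373
Y = slope * X + intercept. To avoid rounding drift from the rounded slope/intercept, evaluate the equivalent form Y = mean_Y + SD_Y * (X - mean_X) / SD_X at full precision:
Y = 62.66 + 6.61 * (42 - 51.22) / 11.02
Y = 62.66 - 6.61 * 9.22 / 11.02
Y = 62.66 - 60.9442 / 11.02
Y = 62.66 - 5.5303
Y = 57.1297

57.1297


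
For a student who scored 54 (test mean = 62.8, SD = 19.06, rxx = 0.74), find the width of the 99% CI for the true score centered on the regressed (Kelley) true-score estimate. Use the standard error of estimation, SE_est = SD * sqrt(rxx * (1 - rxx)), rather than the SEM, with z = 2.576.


True score estimate = 0.74*54 + 0.26*62.8 = 56.288
SE_est = SD * sqrt(rxx * (1 - rxx)) = 19.06 * sqrt(0.74 * 0.26) = 19.06 * sqrt(0.1924) = 8.360369
CI = T_est +/- z * SE_est, so width = 2 * z * SE_est = 2 * 2.576 * 8.360369
Width = 43.0726

43.0726


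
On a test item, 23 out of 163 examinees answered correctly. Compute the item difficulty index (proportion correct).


Item difficulty p = number correct / total examinees
p = 23 / 163
p = 0.1411

0.1411


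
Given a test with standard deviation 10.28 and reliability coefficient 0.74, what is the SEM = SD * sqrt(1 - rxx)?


SEM = SD * sqrt(1 - rxx)
SEM = 10.28 * sqrt(1 - 0.74)
SEM = 10.28 * sqrt(0.26) = 10.28 * 0.509902
SEM = 5.2418

5.2418


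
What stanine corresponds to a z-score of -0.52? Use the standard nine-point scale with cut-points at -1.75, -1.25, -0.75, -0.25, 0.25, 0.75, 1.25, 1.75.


Stanine boundaries: [-1.75, -1.25, -0.75, -0.25, 0.25, 0.75, 1.25, 1.75]
z = -0.52
Check each boundary:
  z >= -1.75 -> could be stanine 2
  z >= -1.25 -> could be stanine 3
  z >= -0.75 -> could be stanine 4
  z < -0.25
  z < 0.25
  z < 0.75
  z < 1.25
  z < 1.75
Highest qualifying boundary gives stanine = 4

4


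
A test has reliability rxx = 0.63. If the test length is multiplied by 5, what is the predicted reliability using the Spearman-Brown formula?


r_new = (n * rxx) / (1 + (n-1) * rxx)
r_new = (5 * 0.63) / (1 + 4 * 0.63)
r_new = 3.15 / 3.52
r_new = 0.8949

0.8949


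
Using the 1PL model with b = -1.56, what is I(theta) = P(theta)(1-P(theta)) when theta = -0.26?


P = 1/(1+exp(-(-0.26--1.56))) = 0.7858
I = P*(1-P) = 0.7858 * 0.2142
I = 0.1683

0.1683


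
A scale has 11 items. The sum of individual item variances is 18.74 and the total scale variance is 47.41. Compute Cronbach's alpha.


alpha = (k/(k-1)) * (1 - sum(si^2)/s_total^2)
= (11/10) * (1 - 18.74/47.41)
alpha = 0.6652

0.6652


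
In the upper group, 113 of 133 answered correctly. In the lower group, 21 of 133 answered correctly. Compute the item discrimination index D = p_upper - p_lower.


p_upper = 113/133 = 0.8496
p_lower = 21/133 = 0.1579
D = 0.8496 - 0.1579 = 0.6917

0.6917


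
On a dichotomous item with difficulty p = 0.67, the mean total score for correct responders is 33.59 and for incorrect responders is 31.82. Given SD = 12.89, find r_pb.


q = 1 - p = 0.33
rpb = ((M1 - M0) / SD) * sqrt(p * q)
rpb = ((33.59 - 31.82) / 12.89) * sqrt(0.67 * 0.33)
rpb = 0.0646

0.0646


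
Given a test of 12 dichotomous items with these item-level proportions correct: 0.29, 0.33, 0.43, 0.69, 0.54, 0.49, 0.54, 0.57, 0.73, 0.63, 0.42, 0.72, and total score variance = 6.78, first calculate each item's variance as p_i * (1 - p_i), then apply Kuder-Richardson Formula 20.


For each item, compute p_i * q_i:
  Item 1: 0.29 * 0.71 = 0.2059
  Item 2: 0.33 * 0.67 = 0.2211
  Item 3: 0.43 * 0.57 = 0.2451
  Item 4: 0.69 * 0.31 = 0.2139
  Item 5: 0.54 * 0.46 = 0.2484
  Item 6: 0.49 * 0.51 = 0.2499
  Item 7: 0.54 * 0.46 = 0.2484
  Item 8: 0.57 * 0.43 = 0.2451
  Item 9: 0.73 * 0.27 = 0.1971
  Item 10: 0.63 * 0.37 = 0.2331
  Item 11: 0.42 * 0.58 = 0.2436
  Item 12: 0.72 * 0.28 = 0.2016
Sum(p_i * q_i) = 0.2059 + 0.2211 + 0.2451 + 0.2139 + 0.2484 + 0.2499 + 0.2484 + 0.2451 + 0.1971 + 0.2331 + 0.2436 + 0.2016 = 2.7532
KR-20 = (k/(k-1)) * (1 - Sum(p_i*q_i) / Var_total)
= (12/11) * (1 - 2.7532/6.78)
= 1.0909 * 0.5939
KR-20 = 0.6479

0.6479


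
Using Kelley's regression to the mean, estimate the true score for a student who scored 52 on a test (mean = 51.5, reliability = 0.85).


T_est = rxx * X + (1 - rxx) * mean
T_est = 0.85 * 52 + 0.15 * 51.5
T_est = 44.2 + 7.725
T_est = 51.925

51.925


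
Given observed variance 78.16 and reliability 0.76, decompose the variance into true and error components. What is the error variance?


var_true = rxx * var_obs = 0.76 * 78.16 = 59.4016
var_error = var_obs - var_true
var_error = 78.16 - 59.4016
var_error = 18.7584

18.7584


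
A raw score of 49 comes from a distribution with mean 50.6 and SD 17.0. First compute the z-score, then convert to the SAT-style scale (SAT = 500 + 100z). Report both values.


z = (X - mean) / SD = (49 - 50.6) / 17.0
z = -1.6 / 17.0
z = -0.0941
SAT-scale = SAT = 500 + 100z
Carry z at full precision (z = -1.6 / 17.0) into the conversion:
SAT-scale = 500 + 100 * (-1.6 / 17.0) = 500 + -160 / 17.0
SAT-scale = 500 + -9.4118
SAT-scale = 490.5882

490.5882


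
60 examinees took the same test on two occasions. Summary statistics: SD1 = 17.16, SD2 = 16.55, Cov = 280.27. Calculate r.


r = cov(X,Y) / (SD_X * SD_Y)
r = 280.27 / (17.16 * 16.55)
r = 280.27 / 283.998
r = 0.9869

0.9869


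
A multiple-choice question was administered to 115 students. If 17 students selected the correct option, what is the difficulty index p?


Item difficulty p = number correct / total examinees
p = 17 / 115
p = 0.1478

0.1478


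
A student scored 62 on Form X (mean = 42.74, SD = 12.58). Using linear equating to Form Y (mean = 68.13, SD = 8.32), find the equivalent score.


slope = SD_Y / SD_X = 8.32 / 12.58 ~ 0.6614
intercept = mean_Y - slope * mean_X = 68.13 - (8.32 / 12.58) * 42.74 ~ 39.8632
Y = slope * X + intercept. To avoid rounding drift from the rounded slope/intercept, evaluate the equivalent form Y = mean_Y + SD_Y * (X - mean_X) / SD_X at full precision:
Y = 68.13 + 8.32 * (62 - 42.74) / 12.58
Y = 68.13 + 8.32 * 19.26 / 12.58
Y = 68.13 + 160.2432 / 12.58
Y = 68.13 + 12.7379
Y = 80.8679

80.8679


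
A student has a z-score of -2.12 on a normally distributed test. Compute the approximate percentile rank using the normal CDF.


CDF(z) = 0.5 * (1 + erf(z/sqrt(2)))
erf(-1.4991) = -0.966
CDF = 0.017
Percentile rank = 0.017 * 100 = 1.7

1.7


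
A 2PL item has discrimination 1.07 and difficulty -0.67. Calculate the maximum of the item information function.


For 2PL, max info at theta = b = -0.67
I_max = a^2 / 4 = 1.07^2 / 4
= 1.1449 / 4
I_max = 0.2862

0.2862


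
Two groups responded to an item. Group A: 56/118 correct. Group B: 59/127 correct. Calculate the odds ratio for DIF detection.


Odds_A = 56/62 = 0.9032
Odds_B = 59/68 = 0.8676
OR = Odds_A / Odds_B = 0.9032 / 0.8676
Exactly, OR = (56 * 68) / (62 * 59) = 3808 / 3658
OR = 1.041

1.041


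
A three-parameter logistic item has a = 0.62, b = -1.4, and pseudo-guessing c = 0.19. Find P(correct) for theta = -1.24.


logit = 0.62*(-1.24 - -1.4) = 0.0992
P* = 1/(1 + exp(-0.0992)) = 0.5248
P = 0.19 + (1 - 0.19) * 0.5248
P = 0.6151

0.6151


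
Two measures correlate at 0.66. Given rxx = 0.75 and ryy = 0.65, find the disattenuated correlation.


r_corrected = rxy / sqrt(rxx * ryy)
= 0.66 / sqrt(0.75 * 0.65)
= 0.66 / sqrt(0.4875)
= 0.66 / 0.698212
r_corrected = 0.9453

0.9453


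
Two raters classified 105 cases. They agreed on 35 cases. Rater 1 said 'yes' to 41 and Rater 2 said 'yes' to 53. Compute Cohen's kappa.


P_o = 35/105 = 0.333333
P_e = (41*53 + 64*52) / 11025 = 0.498957
kappa = (P_o - P_e) / (1 - P_e)
kappa = (0.333333 - 0.498957) / (1 - 0.498957)
kappa = -0.3306

-0.3306


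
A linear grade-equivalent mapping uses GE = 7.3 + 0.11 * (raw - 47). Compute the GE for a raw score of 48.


raw - median = 48 - 47 = 1
slope * diff = 0.11 * 1 = 0.11
GE = 7.3 + 0.11
GE = 7.41

7.41


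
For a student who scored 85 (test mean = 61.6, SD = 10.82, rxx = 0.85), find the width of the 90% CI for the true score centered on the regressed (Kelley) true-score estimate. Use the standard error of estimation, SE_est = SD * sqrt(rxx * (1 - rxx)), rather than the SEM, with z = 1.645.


True score estimate = 0.85*85 + 0.15*61.6 = 81.49
SE_est = SD * sqrt(rxx * (1 - rxx)) = 10.82 * sqrt(0.85 * 0.15) = 10.82 * sqrt(0.1275) = 3.863513
CI = T_est +/- z * SE_est, so width = 2 * z * SE_est = 2 * 1.645 * 3.863513
Width = 12.711

12.711


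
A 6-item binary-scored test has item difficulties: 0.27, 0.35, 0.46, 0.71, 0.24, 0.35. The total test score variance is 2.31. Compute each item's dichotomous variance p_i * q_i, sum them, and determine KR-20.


For each item, compute p_i * q_i:
  Item 1: 0.27 * 0.73 = 0.1971
  Item 2: 0.35 * 0.65 = 0.2275
  Item 3: 0.46 * 0.54 = 0.2484
  Item 4: 0.71 * 0.29 = 0.2059
  Item 5: 0.24 * 0.76 = 0.1824
  Item 6: 0.35 * 0.65 = 0.2275
Sum(p_i * q_i) = 0.1971 + 0.2275 + 0.2484 + 0.2059 + 0.1824 + 0.2275 = 1.2888
KR-20 = (k/(k-1)) * (1 - Sum(p_i*q_i) / Var_total)
= (6/5) * (1 - 1.2888/2.31)
= 1.2 * 0.4421
KR-20 = 0.5305

0.5305


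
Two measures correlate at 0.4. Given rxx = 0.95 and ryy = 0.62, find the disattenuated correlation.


r_corrected = rxy / sqrt(rxx * ryy)
= 0.4 / sqrt(0.95 * 0.62)
= 0.4 / sqrt(0.589)
= 0.4 / 0.767463
r_corrected = 0.5212

0.5212


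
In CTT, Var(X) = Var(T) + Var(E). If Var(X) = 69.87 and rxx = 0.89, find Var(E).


var_true = rxx * var_obs = 0.89 * 69.87 = 62.1843
var_error = var_obs - var_true
var_error = 69.87 - 62.1843
var_error = 7.6857

7.6857


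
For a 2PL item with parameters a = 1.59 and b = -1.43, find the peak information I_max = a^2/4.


For 2PL, max info at theta = b = -1.43
I_max = a^2 / 4 = 1.59^2 / 4
= 2.5281 / 4
I_max = 0.632

0.632


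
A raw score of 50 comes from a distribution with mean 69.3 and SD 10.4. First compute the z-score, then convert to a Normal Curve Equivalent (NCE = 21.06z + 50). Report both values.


z = (X - mean) / SD = (50 - 69.3) / 10.4
z = -19.3 / 10.4
z = -1.8558
NCE = NCE = 21.06z + 50
Carry z at full precision (z = -19.3 / 10.4) into the conversion:
NCE = 21.06 * (-19.3 / 10.4) + 50 = -406.458 / 10.4 + 50
NCE = -39.0825 + 50
NCE = 10.9175

10.9175


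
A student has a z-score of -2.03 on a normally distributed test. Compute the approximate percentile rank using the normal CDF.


CDF(z) = 0.5 * (1 + erf(z/sqrt(2)))
erf(-1.4354) = -0.9576
CDF = 0.0212
Percentile rank = 0.0212 * 100 = 2.12

2.12


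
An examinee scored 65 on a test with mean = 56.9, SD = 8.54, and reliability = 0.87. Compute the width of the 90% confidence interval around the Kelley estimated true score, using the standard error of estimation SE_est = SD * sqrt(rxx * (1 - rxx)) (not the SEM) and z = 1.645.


True score estimate = 0.87*65 + 0.13*56.9 = 63.947
SE_est = SD * sqrt(rxx * (1 - rxx)) = 8.54 * sqrt(0.87 * 0.13) = 8.54 * sqrt(0.1131) = 2.872031
CI = T_est +/- z * SE_est, so width = 2 * z * SE_est = 2 * 1.645 * 2.872031
Width = 9.449

9.449


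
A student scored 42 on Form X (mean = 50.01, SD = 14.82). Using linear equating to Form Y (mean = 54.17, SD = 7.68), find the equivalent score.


slope = SD_Y / SD_X = 7.68 / 14.82 ~ 0.5182
intercept = mean_Y - slope * mean_X = 54.17 - (7.68 / 14.82) * 50.01 ~ 28.2539
Y = slope * X + intercept. To avoid rounding drift from the rounded slope/intercept, evaluate the equivalent form Y = mean_Y + SD_Y * (X - mean_X) / SD_X at full precision:
Y = 54.17 + 7.68 * (42 - 50.01) / 14.82
Y = 54.17 - 7.68 * 8.01 / 14.82
Y = 54.17 - 61.5168 / 14.82
Y = 54.17 - 4.1509
Y = 50.0191

50.0191


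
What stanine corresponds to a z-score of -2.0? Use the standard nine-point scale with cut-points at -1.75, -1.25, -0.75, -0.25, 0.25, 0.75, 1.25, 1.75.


Stanine boundaries: [-1.75, -1.25, -0.75, -0.25, 0.25, 0.75, 1.25, 1.75]
z = -2.0
Check each boundary:
  z < -1.75
  z < -1.25
  z < -0.75
  z < -0.25
  z < 0.25
  z < 0.75
  z < 1.25
  z < 1.75
Highest qualifying boundary gives stanine = 1

1


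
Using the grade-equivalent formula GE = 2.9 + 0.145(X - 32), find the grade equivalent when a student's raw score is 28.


raw - median = 28 - 32 = -4
slope * diff = 0.145 * -4 = -0.58
GE = 2.9 + -0.58
GE = 2.32

2.32


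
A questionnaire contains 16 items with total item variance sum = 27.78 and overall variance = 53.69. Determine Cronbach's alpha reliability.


alpha = (k/(k-1)) * (1 - sum(si^2)/s_total^2)
= (16/15) * (1 - 27.78/53.69)
alpha = 0.5148

0.5148


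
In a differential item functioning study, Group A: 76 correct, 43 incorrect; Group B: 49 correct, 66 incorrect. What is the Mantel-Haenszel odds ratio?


Odds_A = 76/43 = 1.7674
Odds_B = 49/66 = 0.7424
OR = Odds_A / Odds_B = 1.7674 / 0.7424
Exactly, OR = (76 * 66) / (43 * 49) = 5016 / 2107
OR = 2.3806

2.3806


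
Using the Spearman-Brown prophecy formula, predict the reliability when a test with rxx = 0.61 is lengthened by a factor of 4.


r_new = (n * rxx) / (1 + (n-1) * rxx)
r_new = (4 * 0.61) / (1 + 3 * 0.61)
r_new = 2.44 / 2.83
r_new = 0.8622

0.8622


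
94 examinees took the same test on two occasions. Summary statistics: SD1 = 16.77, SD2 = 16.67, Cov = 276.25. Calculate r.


r = cov(X,Y) / (SD_X * SD_Y)
r = 276.25 / (16.77 * 16.67)
r = 276.25 / 279.5559
r = 0.9882

0.9882


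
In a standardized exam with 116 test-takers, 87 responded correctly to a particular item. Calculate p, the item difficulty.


Item difficulty p = number correct / total examinees
p = 87 / 116
p = 0.75

0.75


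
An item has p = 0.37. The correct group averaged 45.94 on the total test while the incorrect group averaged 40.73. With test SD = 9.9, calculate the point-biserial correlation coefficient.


q = 1 - p = 0.63
rpb = ((M1 - M0) / SD) * sqrt(p * q)
rpb = ((45.94 - 40.73) / 9.9) * sqrt(0.37 * 0.63)
rpb = 0.2541

0.2541


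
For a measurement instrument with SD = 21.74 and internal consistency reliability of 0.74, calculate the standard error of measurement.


SEM = SD * sqrt(1 - rxx)
SEM = 21.74 * sqrt(1 - 0.74)
SEM = 21.74 * sqrt(0.26) = 21.74 * 0.509902
SEM = 11.0853

11.0853


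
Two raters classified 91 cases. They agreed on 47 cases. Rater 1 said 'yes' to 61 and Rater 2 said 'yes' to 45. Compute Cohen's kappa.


P_o = 47/91 = 0.516484
P_e = (61*45 + 30*46) / 8281 = 0.498128
kappa = (P_o - P_e) / (1 - P_e)
kappa = (0.516484 - 0.498128) / (1 - 0.498128)
kappa = 0.0366

0.0366


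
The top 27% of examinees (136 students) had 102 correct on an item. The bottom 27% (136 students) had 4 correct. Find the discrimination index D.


p_upper = 102/136 = 0.75
p_lower = 4/136 = 0.0294
D = 0.75 - 0.0294 = 0.7206

0.7206


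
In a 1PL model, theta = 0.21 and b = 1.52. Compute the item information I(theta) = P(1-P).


P = 1/(1+exp(-(0.21-1.52))) = 0.2125
I = P*(1-P) = 0.2125 * 0.7875
I = 0.1673

0.1673


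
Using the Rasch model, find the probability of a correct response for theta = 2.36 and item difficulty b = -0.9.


theta - b = 2.36 - -0.9 = 3.26
exp(-(theta - b)) = exp(-3.26) = 0.0384
P = 1 / (1 + 0.0384)
P = 0.963

0.963


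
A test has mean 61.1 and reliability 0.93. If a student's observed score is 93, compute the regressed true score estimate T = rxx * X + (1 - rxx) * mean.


T_est = rxx * X + (1 - rxx) * mean
T_est = 0.93 * 93 + 0.07 * 61.1
T_est = 86.49 + 4.277
T_est = 90.767

90.767


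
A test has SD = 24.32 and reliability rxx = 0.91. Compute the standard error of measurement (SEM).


SEM = SD * sqrt(1 - rxx)
SEM = 24.32 * sqrt(1 - 0.91)
SEM = 24.32 * sqrt(0.09) = 24.32 * 0.3
SEM = 7.296

7.296


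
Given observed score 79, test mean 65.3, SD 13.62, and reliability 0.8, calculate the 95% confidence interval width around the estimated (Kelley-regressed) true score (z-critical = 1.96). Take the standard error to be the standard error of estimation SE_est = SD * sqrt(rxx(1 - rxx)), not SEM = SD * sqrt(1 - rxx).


True score estimate = 0.8*79 + 0.2*65.3 = 76.26
SE_est = SD * sqrt(rxx * (1 - rxx)) = 13.62 * sqrt(0.8 * 0.2) = 13.62 * sqrt(0.16) = 5.448
CI = T_est +/- z * SE_est, so width = 2 * z * SE_est = 2 * 1.96 * 5.448
Width = 21.3562

21.3562


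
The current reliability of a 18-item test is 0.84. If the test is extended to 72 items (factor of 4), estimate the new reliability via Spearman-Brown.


r_new = (n * rxx) / (1 + (n-1) * rxx)
r_new = (4 * 0.84) / (1 + 3 * 0.84)
r_new = 3.36 / 3.52
r_new = 0.9545

0.9545


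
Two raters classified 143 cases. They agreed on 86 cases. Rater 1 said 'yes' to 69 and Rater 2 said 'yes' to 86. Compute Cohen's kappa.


P_o = 86/143 = 0.601399
P_e = (69*86 + 74*57) / 20449 = 0.496455
kappa = (P_o - P_e) / (1 - P_e)
kappa = (0.601399 - 0.496455) / (1 - 0.496455)
kappa = 0.2084

0.2084


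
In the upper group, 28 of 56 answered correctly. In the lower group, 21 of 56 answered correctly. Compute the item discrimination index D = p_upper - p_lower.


p_upper = 28/56 = 0.5
p_lower = 21/56 = 0.375
D = 0.5 - 0.375 = 0.125

0.125


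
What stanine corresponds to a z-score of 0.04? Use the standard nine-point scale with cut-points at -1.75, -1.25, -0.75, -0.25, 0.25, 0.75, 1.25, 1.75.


Stanine boundaries: [-1.75, -1.25, -0.75, -0.25, 0.25, 0.75, 1.25, 1.75]
z = 0.04
Check each boundary:
  z >= -1.75 -> could be stanine 2
  z >= -1.25 -> could be stanine 3
  z >= -0.75 -> could be stanine 4
  z >= -0.25 -> could be stanine 5
  z < 0.25
  z < 0.75
  z < 1.25
  z < 1.75
Highest qualifying boundary gives stanine = 5

5


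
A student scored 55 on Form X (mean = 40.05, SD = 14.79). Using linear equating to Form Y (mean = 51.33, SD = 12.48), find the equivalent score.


slope = SD_Y / SD_X = 12.48 / 14.79 ~ 0.8438
intercept = mean_Y - slope * mean_X = 51.33 - (12.48 / 14.79) * 40.05 ~ 17.5353
Y = slope * X + intercept. To avoid rounding drift from the rounded slope/intercept, evaluate the equivalent form Y = mean_Y + SD_Y * (X - mean_X) / SD_X at full precision:
Y = 51.33 + 12.48 * (55 - 40.05) / 14.79
Y = 51.33 + 12.48 * 14.95 / 14.79
Y = 51.33 + 186.576 / 14.79
Y = 51.33 + 12.615
Y = 63.945

63.945


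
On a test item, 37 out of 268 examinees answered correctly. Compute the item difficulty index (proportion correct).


Item difficulty p = number correct / total examinees
p = 37 / 268
p = 0.1381

0.1381


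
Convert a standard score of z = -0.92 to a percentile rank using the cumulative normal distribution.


CDF(z) = 0.5 * (1 + erf(z/sqrt(2)))
erf(-0.6505) = -0.6424
CDF = 0.1788
Percentile rank = 0.1788 * 100 = 17.88

17.88


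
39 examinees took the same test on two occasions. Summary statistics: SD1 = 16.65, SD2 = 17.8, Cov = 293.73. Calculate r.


r = cov(X,Y) / (SD_X * SD_Y)
r = 293.73 / (16.65 * 17.8)
r = 293.73 / 296.37
r = 0.9911

0.9911


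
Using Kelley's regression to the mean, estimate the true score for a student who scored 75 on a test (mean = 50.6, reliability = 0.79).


T_est = rxx * X + (1 - rxx) * mean
T_est = 0.79 * 75 + 0.21 * 50.6
T_est = 59.25 + 10.626
T_est = 69.876

69.876


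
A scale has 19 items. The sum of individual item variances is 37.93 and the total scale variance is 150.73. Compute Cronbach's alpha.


alpha = (k/(k-1)) * (1 - sum(si^2)/s_total^2)
= (19/18) * (1 - 37.93/150.73)
alpha = 0.7899

0.7899


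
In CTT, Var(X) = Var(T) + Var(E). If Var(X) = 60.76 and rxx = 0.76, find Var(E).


var_true = rxx * var_obs = 0.76 * 60.76 = 46.1776
var_error = var_obs - var_true
var_error = 60.76 - 46.1776
var_error = 14.5824

14.5824


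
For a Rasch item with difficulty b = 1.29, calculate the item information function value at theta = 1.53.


P = 1/(1+exp(-(1.53-1.29))) = 0.5597
I = P*(1-P) = 0.5597 * 0.4403
I = 0.2464

0.2464


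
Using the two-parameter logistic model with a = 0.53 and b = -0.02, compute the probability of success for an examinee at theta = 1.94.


a*(theta - b) = 0.53 * (1.94 - -0.02) = 1.0388
exp(-1.0388) = 0.3539
P = 1 / (1 + 0.3539)
P = 0.7386

0.7386


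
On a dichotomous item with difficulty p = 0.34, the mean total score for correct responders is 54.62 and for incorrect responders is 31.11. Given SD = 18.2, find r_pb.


q = 1 - p = 0.66
rpb = ((M1 - M0) / SD) * sqrt(p * q)
rpb = ((54.62 - 31.11) / 18.2) * sqrt(0.34 * 0.66)
rpb = 0.6119

0.6119


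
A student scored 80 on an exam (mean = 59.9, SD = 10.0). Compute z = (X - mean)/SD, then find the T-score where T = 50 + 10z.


z = (X - mean) / SD = (80 - 59.9) / 10.0
z = 20.1 / 10.0
z = 2.01
T-score = T = 50 + 10z
Carry z at full precision (z = 20.1 / 10.0) into the conversion:
T-score = 50 + 10 * (20.1 / 10.0) = 50 + 201 / 10.0
T-score = 50 + 20.1
T-score = 70.1

70.1


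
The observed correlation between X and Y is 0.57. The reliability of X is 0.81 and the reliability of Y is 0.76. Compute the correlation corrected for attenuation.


r_corrected = rxy / sqrt(rxx * ryy)
= 0.57 / sqrt(0.81 * 0.76)
= 0.57 / sqrt(0.6156)
= 0.57 / 0.784602
r_corrected = 0.7265

0.7265


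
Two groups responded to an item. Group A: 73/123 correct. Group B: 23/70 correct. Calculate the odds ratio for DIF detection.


Odds_A = 73/50 = 1.46
Odds_B = 23/47 = 0.4894
OR = Odds_A / Odds_B = 1.46 / 0.4894
Exactly, OR = (73 * 47) / (50 * 23) = 3431 / 1150
OR = 2.9835

2.9835


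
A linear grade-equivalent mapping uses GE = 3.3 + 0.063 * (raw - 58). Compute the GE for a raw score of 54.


raw - median = 54 - 58 = -4
slope * diff = 0.063 * -4 = -0.252
GE = 3.3 + -0.252
GE = 3.048

3.048


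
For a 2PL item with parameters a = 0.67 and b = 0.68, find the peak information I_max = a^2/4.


For 2PL, max info at theta = b = 0.68
I_max = a^2 / 4 = 0.67^2 / 4
= 0.4489 / 4
I_max = 0.1122

0.1122


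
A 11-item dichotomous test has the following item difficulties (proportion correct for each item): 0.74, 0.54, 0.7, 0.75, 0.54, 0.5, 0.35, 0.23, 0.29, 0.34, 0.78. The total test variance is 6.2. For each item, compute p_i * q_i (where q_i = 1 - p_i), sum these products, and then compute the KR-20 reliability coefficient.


For each item, compute p_i * q_i:
  Item 1: 0.74 * 0.26 = 0.1924
  Item 2: 0.54 * 0.46 = 0.2484
  Item 3: 0.7 * 0.3 = 0.21
  Item 4: 0.75 * 0.25 = 0.1875
  Item 5: 0.54 * 0.46 = 0.2484
  Item 6: 0.5 * 0.5 = 0.25
  Item 7: 0.35 * 0.65 = 0.2275
  Item 8: 0.23 * 0.77 = 0.1771
  Item 9: 0.29 * 0.71 = 0.2059
  Item 10: 0.34 * 0.66 = 0.2244
  Item 11: 0.78 * 0.22 = 0.1716
Sum(p_i * q_i) = 0.1924 + 0.2484 + 0.21 + 0.1875 + 0.2484 + 0.25 + 0.2275 + 0.1771 + 0.2059 + 0.2244 + 0.1716 = 2.3432
KR-20 = (k/(k-1)) * (1 - Sum(p_i*q_i) / Var_total)
= (11/10) * (1 - 2.3432/6.2)
= 1.1 * 0.6221
KR-20 = 0.6843

0.6843


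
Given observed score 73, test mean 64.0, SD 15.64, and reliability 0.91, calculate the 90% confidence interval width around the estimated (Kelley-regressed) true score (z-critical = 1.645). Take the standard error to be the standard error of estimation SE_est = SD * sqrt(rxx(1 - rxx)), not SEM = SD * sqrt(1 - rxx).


True score estimate = 0.91*73 + 0.09*64.0 = 72.19
SE_est = SD * sqrt(rxx * (1 - rxx)) = 15.64 * sqrt(0.91 * 0.09) = 15.64 * sqrt(0.0819) = 4.475883
CI = T_est +/- z * SE_est, so width = 2 * z * SE_est = 2 * 1.645 * 4.475883
Width = 14.7257

14.7257


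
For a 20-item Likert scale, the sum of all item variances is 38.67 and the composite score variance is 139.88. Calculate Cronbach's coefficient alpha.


alpha = (k/(k-1)) * (1 - sum(si^2)/s_total^2)
= (20/19) * (1 - 38.67/139.88)
alpha = 0.7616

0.7616


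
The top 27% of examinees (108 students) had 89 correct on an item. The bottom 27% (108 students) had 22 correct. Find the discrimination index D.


p_upper = 89/108 = 0.8241
p_lower = 22/108 = 0.2037
D = 0.8241 - 0.2037 = 0.6204

0.6204


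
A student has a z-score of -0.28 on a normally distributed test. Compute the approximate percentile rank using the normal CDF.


CDF(z) = 0.5 * (1 + erf(z/sqrt(2)))
erf(-0.198) = -0.2205
CDF = 0.3897
Percentile rank = 0.3897 * 100 = 38.97

38.97


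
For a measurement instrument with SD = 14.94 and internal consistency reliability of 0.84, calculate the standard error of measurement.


SEM = SD * sqrt(1 - rxx)
SEM = 14.94 * sqrt(1 - 0.84)
SEM = 14.94 * sqrt(0.16) = 14.94 * 0.4
SEM = 5.976

5.976


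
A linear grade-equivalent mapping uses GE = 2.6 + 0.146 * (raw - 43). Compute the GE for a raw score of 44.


raw - median = 44 - 43 = 1
slope * diff = 0.146 * 1 = 0.146
GE = 2.6 + 0.146
GE = 2.746

2.746


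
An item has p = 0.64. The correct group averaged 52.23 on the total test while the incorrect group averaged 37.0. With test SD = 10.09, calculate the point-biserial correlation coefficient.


q = 1 - p = 0.36
rpb = ((M1 - M0) / SD) * sqrt(p * q)
rpb = ((52.23 - 37.0) / 10.09) * sqrt(0.64 * 0.36)
rpb = 0.7245

0.7245


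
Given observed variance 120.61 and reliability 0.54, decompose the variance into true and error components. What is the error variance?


var_true = rxx * var_obs = 0.54 * 120.61 = 65.1294
var_error = var_obs - var_true
var_error = 120.61 - 65.1294
var_error = 55.4806

55.4806


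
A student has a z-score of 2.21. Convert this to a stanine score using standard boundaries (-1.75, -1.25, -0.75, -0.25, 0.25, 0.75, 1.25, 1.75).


Stanine boundaries: [-1.75, -1.25, -0.75, -0.25, 0.25, 0.75, 1.25, 1.75]
z = 2.21
Check each boundary:
  z >= -1.75 -> could be stanine 2
  z >= -1.25 -> could be stanine 3
  z >= -0.75 -> could be stanine 4
  z >= -0.25 -> could be stanine 5
  z >= 0.25 -> could be stanine 6
  z >= 0.75 -> could be stanine 7
  z >= 1.25 -> could be stanine 8
  z >= 1.75 -> could be stanine 9
Highest qualifying boundary gives stanine = 9

9


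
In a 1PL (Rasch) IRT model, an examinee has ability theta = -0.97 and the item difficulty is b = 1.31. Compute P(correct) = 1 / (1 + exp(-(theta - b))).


theta - b = -0.97 - 1.31 = -2.28
exp(-(theta - b)) = exp(2.28) = 9.7767
P = 1 / (1 + 9.7767)
P = 0.0928

0.0928


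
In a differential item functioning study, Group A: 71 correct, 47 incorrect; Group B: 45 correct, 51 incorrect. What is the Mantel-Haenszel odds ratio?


Odds_A = 71/47 = 1.5106
Odds_B = 45/51 = 0.8824
OR = Odds_A / Odds_B = 1.5106 / 0.8824
Exactly, OR = (71 * 51) / (47 * 45) = 3621 / 2115
OR = 1.7121

1.7121


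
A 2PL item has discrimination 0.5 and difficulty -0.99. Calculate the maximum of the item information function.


For 2PL, max info at theta = b = -0.99
I_max = a^2 / 4 = 0.5^2 / 4
= 0.25 / 4
I_max = 0.0625

0.0625


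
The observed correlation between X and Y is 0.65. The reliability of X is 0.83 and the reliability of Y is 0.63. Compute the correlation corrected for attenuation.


r_corrected = rxy / sqrt(rxx * ryy)
= 0.65 / sqrt(0.83 * 0.63)
= 0.65 / sqrt(0.5229)
= 0.65 / 0.723118
r_corrected = 0.8989

0.8989


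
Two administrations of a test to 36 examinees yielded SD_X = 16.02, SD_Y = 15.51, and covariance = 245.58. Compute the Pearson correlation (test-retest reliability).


r = cov(X,Y) / (SD_X * SD_Y)
r = 245.58 / (16.02 * 15.51)
r = 245.58 / 248.4702
r = 0.9884

0.9884


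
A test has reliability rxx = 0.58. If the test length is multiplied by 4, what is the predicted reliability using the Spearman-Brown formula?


r_new = (n * rxx) / (1 + (n-1) * rxx)
r_new = (4 * 0.58) / (1 + 3 * 0.58)
r_new = 2.32 / 2.74
r_new = 0.8467

0.8467


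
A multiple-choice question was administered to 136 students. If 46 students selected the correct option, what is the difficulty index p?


Item difficulty p = number correct / total examinees
p = 46 / 136
p = 0.3382

0.3382


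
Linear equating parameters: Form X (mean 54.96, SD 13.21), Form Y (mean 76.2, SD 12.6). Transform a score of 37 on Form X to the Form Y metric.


slope = SD_Y / SD_X = 12.6 / 13.21 ~ 0.9538
intercept = mean_Y - slope * mean_X = 76.2 - (12.6 / 13.21) * 54.96 ~ 23.7779
Y = slope * X + intercept. To avoid rounding drift from the rounded slope/intercept, evaluate the equivalent form Y = mean_Y + SD_Y * (X - mean_X) / SD_X at full precision:
Y = 76.2 + 12.6 * (37 - 54.96) / 13.21
Y = 76.2 - 12.6 * 17.96 / 13.21
Y = 76.2 - 226.296 / 13.21
Y = 76.2 - 17.1307
Y = 59.0693

59.0693


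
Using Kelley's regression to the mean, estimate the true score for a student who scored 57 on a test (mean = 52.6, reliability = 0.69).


T_est = rxx * X + (1 - rxx) * mean
T_est = 0.69 * 57 + 0.31 * 52.6
T_est = 39.33 + 16.306
T_est = 55.636

55.636


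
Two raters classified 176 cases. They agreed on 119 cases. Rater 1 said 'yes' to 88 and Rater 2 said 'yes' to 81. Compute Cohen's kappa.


P_o = 119/176 = 0.676136
P_e = (88*81 + 88*95) / 30976 = 0.5
kappa = (P_o - P_e) / (1 - P_e)
kappa = (0.676136 - 0.5) / (1 - 0.5)
kappa = 0.3523

0.3523


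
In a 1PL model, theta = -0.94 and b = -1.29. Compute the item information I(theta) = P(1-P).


P = 1/(1+exp(-(-0.94--1.29))) = 0.5866
I = P*(1-P) = 0.5866 * 0.4134
I = 0.2425

0.2425


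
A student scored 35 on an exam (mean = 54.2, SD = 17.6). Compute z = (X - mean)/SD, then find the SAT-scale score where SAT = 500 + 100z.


z = (X - mean) / SD = (35 - 54.2) / 17.6
z = -19.2 / 17.6
z = -1.0909
SAT-scale = SAT = 500 + 100z
Carry z at full precision (z = -19.2 / 17.6) into the conversion:
SAT-scale = 500 + 100 * (-19.2 / 17.6) = 500 + -1920 / 17.6
SAT-scale = 500 + -109.0909
SAT-scale = 390.9091

390.9091


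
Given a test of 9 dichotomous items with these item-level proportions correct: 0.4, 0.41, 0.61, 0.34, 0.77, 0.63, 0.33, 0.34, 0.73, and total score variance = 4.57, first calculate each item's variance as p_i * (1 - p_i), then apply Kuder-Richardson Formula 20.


For each item, compute p_i * q_i:
  Item 1: 0.4 * 0.6 = 0.24
  Item 2: 0.41 * 0.59 = 0.2419
  Item 3: 0.61 * 0.39 = 0.2379
  Item 4: 0.34 * 0.66 = 0.2244
  Item 5: 0.77 * 0.23 = 0.1771
  Item 6: 0.63 * 0.37 = 0.2331
  Item 7: 0.33 * 0.67 = 0.2211
  Item 8: 0.34 * 0.66 = 0.2244
  Item 9: 0.73 * 0.27 = 0.1971
Sum(p_i * q_i) = 0.24 + 0.2419 + 0.2379 + 0.2244 + 0.1771 + 0.2331 + 0.2211 + 0.2244 + 0.1971 = 1.997
KR-20 = (k/(k-1)) * (1 - Sum(p_i*q_i) / Var_total)
= (9/8) * (1 - 1.997/4.57)
= 1.125 * 0.563
KR-20 = 0.6334

0.6334


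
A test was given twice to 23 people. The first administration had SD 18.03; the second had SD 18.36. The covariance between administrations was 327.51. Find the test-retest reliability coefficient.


r = cov(X,Y) / (SD_X * SD_Y)
r = 327.51 / (18.03 * 18.36)
r = 327.51 / 331.0308
r = 0.9894

0.9894


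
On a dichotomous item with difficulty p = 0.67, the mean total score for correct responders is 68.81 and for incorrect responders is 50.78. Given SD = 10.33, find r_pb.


q = 1 - p = 0.33
rpb = ((M1 - M0) / SD) * sqrt(p * q)
rpb = ((68.81 - 50.78) / 10.33) * sqrt(0.67 * 0.33)
rpb = 0.8207

0.8207


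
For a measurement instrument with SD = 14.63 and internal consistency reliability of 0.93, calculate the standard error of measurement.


SEM = SD * sqrt(1 - rxx)
SEM = 14.63 * sqrt(1 - 0.93)
SEM = 14.63 * sqrt(0.07) = 14.63 * 0.264575
SEM = 3.8707

3.8707


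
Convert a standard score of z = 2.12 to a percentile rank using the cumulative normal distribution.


CDF(z) = 0.5 * (1 + erf(z/sqrt(2)))
erf(1.4991) = 0.966
CDF = 0.983
Percentile rank = 0.983 * 100 = 98.3

98.3


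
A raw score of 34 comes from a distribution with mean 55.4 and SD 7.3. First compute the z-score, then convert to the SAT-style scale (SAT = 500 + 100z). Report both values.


z = (X - mean) / SD = (34 - 55.4) / 7.3
z = -21.4 / 7.3
z = -2.9315
SAT-scale = SAT = 500 + 100z
Carry z at full precision (z = -21.4 / 7.3) into the conversion:
SAT-scale = 500 + 100 * (-21.4 / 7.3) = 500 + -2140 / 7.3
SAT-scale = 500 + -293.1507
SAT-scale = 206.8493

206.8493


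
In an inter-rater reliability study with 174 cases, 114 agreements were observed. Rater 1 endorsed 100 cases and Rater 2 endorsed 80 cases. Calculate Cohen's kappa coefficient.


P_o = 114/174 = 0.655172
P_e = (100*80 + 74*94) / 30276 = 0.493989
kappa = (P_o - P_e) / (1 - P_e)
kappa = (0.655172 - 0.493989) / (1 - 0.493989)
kappa = 0.3185

0.3185


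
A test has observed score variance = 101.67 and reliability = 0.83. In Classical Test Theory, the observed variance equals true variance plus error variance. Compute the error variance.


var_true = rxx * var_obs = 0.83 * 101.67 = 84.3861
var_error = var_obs - var_true
var_error = 101.67 - 84.3861
var_error = 17.2839

17.2839


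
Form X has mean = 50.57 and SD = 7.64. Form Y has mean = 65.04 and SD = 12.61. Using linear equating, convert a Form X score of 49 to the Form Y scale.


slope = SD_Y / SD_X = 12.61 / 7.64 ~ 1.6505
intercept = mean_Y - slope * mean_X = 65.04 - (12.61 / 7.64) * 50.57 ~ -18.427
Y = slope * X + intercept. To avoid rounding drift from the rounded slope/intercept, evaluate the equivalent form Y = mean_Y + SD_Y * (X - mean_X) / SD_X at full precision:
Y = 65.04 + 12.61 * (49 - 50.57) / 7.64
Y = 65.04 - 12.61 * 1.57 / 7.64
Y = 65.04 - 19.7977 / 7.64
Y = 65.04 - 2.5913
Y = 62.4487

62.4487
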